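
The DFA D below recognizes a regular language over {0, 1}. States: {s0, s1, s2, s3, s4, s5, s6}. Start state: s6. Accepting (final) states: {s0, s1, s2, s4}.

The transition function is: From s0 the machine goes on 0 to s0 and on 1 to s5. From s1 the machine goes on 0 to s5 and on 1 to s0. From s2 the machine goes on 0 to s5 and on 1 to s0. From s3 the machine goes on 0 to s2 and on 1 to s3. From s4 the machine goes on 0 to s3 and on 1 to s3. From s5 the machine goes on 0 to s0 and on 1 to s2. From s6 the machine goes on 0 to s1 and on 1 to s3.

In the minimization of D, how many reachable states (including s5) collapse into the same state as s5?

1

States {s4} cannot be reached from the start state, so discard them.
Initial partition by acceptance: {s0,s1,s2} | {s3,s5,s6}.
Split {s0,s1,s2} by δ(·,0) → {s1,s2} and {s0}.
On input 0, block {s3,s5,s6} splits into {s3,s6} and {s5}.
The partition is now stable with 4 blocks: {s1,s2} | {s3,s6} | {s0} | {s5}.
The equivalence class containing s5 is {s5}, of size 1.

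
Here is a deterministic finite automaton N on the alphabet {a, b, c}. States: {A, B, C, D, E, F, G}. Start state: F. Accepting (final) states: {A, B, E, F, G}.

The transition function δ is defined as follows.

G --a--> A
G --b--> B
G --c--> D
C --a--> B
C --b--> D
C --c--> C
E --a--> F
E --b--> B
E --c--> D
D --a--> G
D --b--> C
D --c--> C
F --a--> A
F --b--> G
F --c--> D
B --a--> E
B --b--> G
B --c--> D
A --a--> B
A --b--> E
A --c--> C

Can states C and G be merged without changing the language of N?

No

Initial partition by acceptance: {A,B,E,F,G} | {C,D}.
The partition is now stable with 2 blocks: {A,B,E,F,G} | {C,D}.
C and G end up in different blocks, so they are distinguishable. For instance, the string 'ε' is accepted from only G.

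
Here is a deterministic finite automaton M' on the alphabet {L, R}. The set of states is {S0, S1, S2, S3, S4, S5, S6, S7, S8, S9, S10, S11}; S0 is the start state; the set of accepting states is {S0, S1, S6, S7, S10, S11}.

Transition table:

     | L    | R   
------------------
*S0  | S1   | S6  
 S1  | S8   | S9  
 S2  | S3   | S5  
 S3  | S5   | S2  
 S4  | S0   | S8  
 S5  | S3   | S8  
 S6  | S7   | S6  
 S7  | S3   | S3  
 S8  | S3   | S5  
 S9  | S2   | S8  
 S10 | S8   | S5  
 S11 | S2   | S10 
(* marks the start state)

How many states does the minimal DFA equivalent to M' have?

3

States {S4,S10,S11} cannot be reached from the start state, so discard them.
Initial partition by acceptance: {S0,S1,S6,S7} | {S2,S3,S5,S8,S9}.
Split {S0,S1,S6,S7} by δ(·,L) → {S0,S6} and {S1,S7}.
Stable partition: {S0,S6} | {S2,S3,S5,S8,S9} | {S1,S7} — 3 equivalence classes.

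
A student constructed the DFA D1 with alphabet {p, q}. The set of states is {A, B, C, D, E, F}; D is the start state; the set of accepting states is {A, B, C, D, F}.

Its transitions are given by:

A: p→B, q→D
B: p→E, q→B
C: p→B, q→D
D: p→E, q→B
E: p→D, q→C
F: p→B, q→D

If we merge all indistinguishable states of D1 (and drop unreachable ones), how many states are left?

Reachable states from the start: {B,C,D,E}. Unreachable: {A,F} — drop them.
P0 = {B,C,D} | {E}.
On input p, block {B,C,D} splits into {B,D} and {C}.
No further refinement is possible. Final partition (3 blocks): {B,D} | {E} | {C}.

3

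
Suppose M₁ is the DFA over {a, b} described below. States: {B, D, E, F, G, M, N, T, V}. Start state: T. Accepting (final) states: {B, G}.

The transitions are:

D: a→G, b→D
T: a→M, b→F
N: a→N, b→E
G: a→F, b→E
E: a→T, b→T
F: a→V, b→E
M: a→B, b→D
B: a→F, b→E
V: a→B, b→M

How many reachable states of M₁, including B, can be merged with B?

States {N} cannot be reached from the start state, so discard them.
Start with accepting vs non-accepting: {B,G} | {D,E,F,M,T,V}.
On input a, block {D,E,F,M,T,V} splits into {D,M,V} and {E,F,T}.
Split {E,F,T} by δ(·,a) → {F,T} and {E}.
Split {F,T} by δ(·,b) → {T} and {F}.
Stable partition: {B,G} | {D,M,V} | {T} | {E} | {F} — 5 equivalence classes.
State B belongs to the block {B,G}, which has 2 states.

2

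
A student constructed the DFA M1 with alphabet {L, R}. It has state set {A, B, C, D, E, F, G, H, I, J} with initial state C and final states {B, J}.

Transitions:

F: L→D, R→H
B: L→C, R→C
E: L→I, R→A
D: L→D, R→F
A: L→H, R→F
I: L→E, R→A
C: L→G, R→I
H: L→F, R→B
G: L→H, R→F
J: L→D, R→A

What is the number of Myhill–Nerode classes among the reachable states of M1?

7

States {J} cannot be reached from the start state, so discard them.
P0 = {B} | {A,C,D,E,F,G,H,I}.
On input R, block {A,C,D,E,F,G,H,I} splits into {A,C,D,E,F,G,I} and {H}.
On input L, block {A,C,D,E,F,G,I} splits into {C,D,E,F,I} and {A,G}.
On input L, block {C,D,E,F,I} splits into {D,E,F,I} and {C}.
Split {D,E,F,I} by δ(·,R) → {E,I} and {D} and {F}.
No further refinement is possible. Final partition (7 blocks): {B} | {E,I} | {H} | {A,G} | {C} | {D} | {F}.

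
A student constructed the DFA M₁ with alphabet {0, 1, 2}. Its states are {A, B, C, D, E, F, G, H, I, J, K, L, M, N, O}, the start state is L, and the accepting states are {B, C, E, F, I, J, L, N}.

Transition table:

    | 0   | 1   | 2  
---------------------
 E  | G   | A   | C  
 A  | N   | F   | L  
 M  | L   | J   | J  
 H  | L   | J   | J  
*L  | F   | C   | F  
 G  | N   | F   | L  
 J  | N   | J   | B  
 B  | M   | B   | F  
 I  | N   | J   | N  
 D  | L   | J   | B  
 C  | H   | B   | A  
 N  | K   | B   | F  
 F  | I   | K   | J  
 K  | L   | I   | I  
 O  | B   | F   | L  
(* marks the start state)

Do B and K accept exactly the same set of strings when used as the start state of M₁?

Reachable states from the start: {A,B,C,F,H,I,J,K,L,M,N}. Unreachable: {D,E,G,O} — drop them.
Start with accepting vs non-accepting: {B,C,F,I,J,L,N} | {A,H,K,M}.
Split {B,C,F,I,J,L,N} by δ(·,0) → {F,I,J,L} and {B,C,N}.
On input 0, block {F,I,J,L} splits into {F,L} and {I,J}.
Split {F,L} by δ(·,0) → {F} and {L}.
On input 0, block {A,H,K,M} splits into {H,K,M} and {A}.
Refine {B,C,N} on symbol 2: members go to different blocks, giving {B,N} and {C}.
The partition is now stable with 7 blocks: {F} | {H,K,M} | {B,N} | {I,J} | {L} | {A} | {C}.
B and K end up in different blocks, so they are distinguishable. For instance, the string 'ε' is accepted from only B.

No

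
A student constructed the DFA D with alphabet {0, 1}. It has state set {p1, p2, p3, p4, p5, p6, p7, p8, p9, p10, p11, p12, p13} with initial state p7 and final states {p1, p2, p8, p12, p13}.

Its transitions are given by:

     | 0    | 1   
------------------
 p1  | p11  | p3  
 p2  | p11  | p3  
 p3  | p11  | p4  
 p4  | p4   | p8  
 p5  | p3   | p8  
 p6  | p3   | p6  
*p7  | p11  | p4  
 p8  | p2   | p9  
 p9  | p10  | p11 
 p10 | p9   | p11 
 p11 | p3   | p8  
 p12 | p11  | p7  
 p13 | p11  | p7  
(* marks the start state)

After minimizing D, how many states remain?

States {p1,p5,p6,p12,p13} cannot be reached from the start state, so discard them.
P0 = {p2,p8} | {p3,p4,p7,p9,p10,p11}.
Refine {p2,p8} on symbol 0: members go to different blocks, giving {p2} and {p8}.
Refine {p3,p4,p7,p9,p10,p11} on symbol 1: members go to different blocks, giving {p3,p7,p9,p10} and {p4,p11}.
Split {p3,p7,p9,p10} by δ(·,0) → {p3,p7} and {p9,p10}.
Refine {p4,p11} on symbol 0: members go to different blocks, giving {p4} and {p11}.
Stable partition: {p2} | {p3,p7} | {p8} | {p4} | {p9,p10} | {p11} — 6 equivalence classes.

6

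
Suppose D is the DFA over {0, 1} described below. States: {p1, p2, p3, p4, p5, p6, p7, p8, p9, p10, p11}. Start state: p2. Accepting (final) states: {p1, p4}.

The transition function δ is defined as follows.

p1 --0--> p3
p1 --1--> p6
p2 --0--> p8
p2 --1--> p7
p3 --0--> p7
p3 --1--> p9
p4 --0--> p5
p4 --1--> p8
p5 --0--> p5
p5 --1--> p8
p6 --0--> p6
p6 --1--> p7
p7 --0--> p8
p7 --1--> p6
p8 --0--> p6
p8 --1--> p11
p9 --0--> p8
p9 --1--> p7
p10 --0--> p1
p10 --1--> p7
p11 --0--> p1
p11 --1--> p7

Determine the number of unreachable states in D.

3

BFS from p2 reaches {p1, p2, p3, p6, p7, p8, p9, p11}; the 3 state(s) p4, p5, p10 are never visited.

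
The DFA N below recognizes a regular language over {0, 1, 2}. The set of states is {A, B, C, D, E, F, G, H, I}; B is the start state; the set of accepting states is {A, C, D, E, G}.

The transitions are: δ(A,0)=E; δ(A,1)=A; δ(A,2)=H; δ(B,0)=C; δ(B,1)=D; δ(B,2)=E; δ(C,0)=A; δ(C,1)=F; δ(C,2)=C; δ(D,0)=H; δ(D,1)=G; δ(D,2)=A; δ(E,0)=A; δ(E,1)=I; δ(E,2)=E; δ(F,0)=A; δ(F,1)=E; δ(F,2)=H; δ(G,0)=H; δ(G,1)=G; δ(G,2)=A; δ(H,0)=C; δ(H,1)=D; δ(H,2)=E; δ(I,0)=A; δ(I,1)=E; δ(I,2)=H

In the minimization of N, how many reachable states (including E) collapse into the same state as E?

2

Initial partition by acceptance: {A,C,D,E,G} | {B,F,H,I}.
On input 0, block {A,C,D,E,G} splits into {A,C,E} and {D,G}.
Split {A,C,E} by δ(·,1) → {C,E} and {A}.
Split {B,F,H,I} by δ(·,0) → {B,H} and {F,I}.
Stable partition: {C,E} | {B,H} | {D,G} | {A} | {F,I} — 5 equivalence classes.
The equivalence class containing E is {C,E}, of size 2.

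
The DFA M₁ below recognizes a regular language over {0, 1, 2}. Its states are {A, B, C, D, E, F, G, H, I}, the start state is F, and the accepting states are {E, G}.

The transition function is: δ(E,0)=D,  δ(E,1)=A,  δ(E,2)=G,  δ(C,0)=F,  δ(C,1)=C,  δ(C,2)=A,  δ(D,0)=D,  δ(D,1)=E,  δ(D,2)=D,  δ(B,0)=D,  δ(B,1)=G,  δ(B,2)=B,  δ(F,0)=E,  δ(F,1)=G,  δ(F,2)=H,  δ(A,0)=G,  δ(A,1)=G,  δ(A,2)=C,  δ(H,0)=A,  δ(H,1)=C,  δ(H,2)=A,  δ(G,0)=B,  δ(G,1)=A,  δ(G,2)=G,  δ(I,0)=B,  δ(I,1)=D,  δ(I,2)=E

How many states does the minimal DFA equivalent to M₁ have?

Reachable states from the start: {A,B,C,D,E,F,G,H}. Unreachable: {I} — drop them.
P0 = {E,G} | {A,B,C,D,F,H}.
Refine {A,B,C,D,F,H} on symbol 0: members go to different blocks, giving {B,C,D,H} and {A,F}.
On input 0, block {B,C,D,H} splits into {B,D} and {C,H}.
Stable partition: {E,G} | {B,D} | {A,F} | {C,H} — 4 equivalence classes.

4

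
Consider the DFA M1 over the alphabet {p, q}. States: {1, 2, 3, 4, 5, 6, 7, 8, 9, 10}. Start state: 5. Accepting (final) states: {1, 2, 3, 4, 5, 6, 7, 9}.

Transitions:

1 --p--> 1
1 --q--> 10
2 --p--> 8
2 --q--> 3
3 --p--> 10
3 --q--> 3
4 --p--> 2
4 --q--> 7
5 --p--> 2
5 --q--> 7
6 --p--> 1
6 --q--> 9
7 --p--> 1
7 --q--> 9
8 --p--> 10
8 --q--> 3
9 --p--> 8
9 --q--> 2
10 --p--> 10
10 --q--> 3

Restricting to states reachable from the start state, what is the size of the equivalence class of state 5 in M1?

Reachable states from the start: {1,2,3,5,7,8,9,10}. Unreachable: {4,6} — drop them.
Start with accepting vs non-accepting: {1,2,3,5,7,9} | {8,10}.
On input p, block {1,2,3,5,7,9} splits into {1,5,7} and {2,3,9}.
On input p, block {1,5,7} splits into {1,7} and {5}.
Refine {1,7} on symbol q: members go to different blocks, giving {1} and {7}.
The partition is now stable with 5 blocks: {1} | {8,10} | {2,3,9} | {5} | {7}.
State 5 belongs to the block {5}, which has 1 states.

1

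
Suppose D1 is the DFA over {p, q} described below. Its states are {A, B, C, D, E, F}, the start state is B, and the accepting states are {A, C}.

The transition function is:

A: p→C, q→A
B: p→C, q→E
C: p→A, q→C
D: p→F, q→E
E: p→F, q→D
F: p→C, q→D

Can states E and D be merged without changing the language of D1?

Yes

P0 = {A,C} | {B,D,E,F}.
Refine {B,D,E,F} on symbol p: members go to different blocks, giving {B,F} and {D,E}.
No further refinement is possible. Final partition (3 blocks): {A,C} | {B,F} | {D,E}.
E and D lie in the same block of the stable partition, so they are equivalent — no string distinguishes them.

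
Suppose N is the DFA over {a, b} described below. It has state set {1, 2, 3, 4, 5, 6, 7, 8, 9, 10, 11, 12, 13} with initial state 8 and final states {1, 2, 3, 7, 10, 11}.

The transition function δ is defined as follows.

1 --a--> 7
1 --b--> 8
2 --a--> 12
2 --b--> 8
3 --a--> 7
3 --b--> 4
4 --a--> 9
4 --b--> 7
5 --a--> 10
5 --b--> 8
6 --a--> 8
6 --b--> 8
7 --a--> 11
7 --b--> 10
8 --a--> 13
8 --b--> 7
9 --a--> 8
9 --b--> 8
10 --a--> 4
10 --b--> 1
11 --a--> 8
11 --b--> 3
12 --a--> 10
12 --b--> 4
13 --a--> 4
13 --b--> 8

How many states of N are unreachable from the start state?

BFS from 8 reaches {1, 3, 4, 7, 8, 9, 10, 11, 13}; the 4 state(s) 2, 5, 6, 12 are never visited.

4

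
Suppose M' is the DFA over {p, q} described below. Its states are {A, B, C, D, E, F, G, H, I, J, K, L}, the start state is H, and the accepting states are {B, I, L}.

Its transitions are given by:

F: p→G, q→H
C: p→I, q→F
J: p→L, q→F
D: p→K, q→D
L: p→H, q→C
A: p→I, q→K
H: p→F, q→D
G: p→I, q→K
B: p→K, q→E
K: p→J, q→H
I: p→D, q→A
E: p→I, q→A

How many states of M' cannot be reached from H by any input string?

2

No path from H leads to B, E; the other 10 states are all reachable.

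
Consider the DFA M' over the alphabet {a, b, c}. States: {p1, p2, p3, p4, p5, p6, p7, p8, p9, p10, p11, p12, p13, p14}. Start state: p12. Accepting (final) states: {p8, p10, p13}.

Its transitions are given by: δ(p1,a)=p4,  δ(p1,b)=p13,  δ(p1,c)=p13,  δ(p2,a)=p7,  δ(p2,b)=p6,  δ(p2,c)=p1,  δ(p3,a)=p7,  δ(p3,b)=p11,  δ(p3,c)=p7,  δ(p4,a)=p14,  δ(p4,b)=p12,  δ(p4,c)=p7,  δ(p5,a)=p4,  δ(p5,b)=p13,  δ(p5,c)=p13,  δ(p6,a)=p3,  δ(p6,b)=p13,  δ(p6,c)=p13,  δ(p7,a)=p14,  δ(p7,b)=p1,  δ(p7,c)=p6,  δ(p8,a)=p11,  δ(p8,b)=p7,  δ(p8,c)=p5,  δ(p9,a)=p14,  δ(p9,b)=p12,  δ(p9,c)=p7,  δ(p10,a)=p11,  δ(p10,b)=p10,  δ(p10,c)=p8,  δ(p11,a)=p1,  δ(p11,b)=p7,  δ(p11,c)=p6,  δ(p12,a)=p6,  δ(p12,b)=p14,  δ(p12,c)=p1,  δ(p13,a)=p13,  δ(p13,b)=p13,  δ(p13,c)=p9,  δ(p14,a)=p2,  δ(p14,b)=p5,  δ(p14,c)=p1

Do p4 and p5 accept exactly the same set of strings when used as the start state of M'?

No

Reachable states from the start: {p1,p2,p3,p4,p5,p6,p7,p9,p11,p12,p13,p14}. Unreachable: {p8,p10} — drop them.
P0 = {p13} | {p1,p2,p3,p4,p5,p6,p7,p9,p11,p12,p14}.
Refine {p1,p2,p3,p4,p5,p6,p7,p9,p11,p12,p14} on symbol b: members go to different blocks, giving {p2,p3,p4,p7,p9,p11,p12,p14} and {p1,p5,p6}.
Split {p2,p3,p4,p7,p9,p11,p12,p14} by δ(·,a) → {p2,p3,p4,p7,p9,p14} and {p11,p12}.
Refine {p2,p3,p4,p7,p9,p14} on symbol b: members go to different blocks, giving {p2,p7,p14} and {p3,p4,p9}.
The partition is now stable with 5 blocks: {p13} | {p2,p7,p14} | {p1,p5,p6} | {p11,p12} | {p3,p4,p9}.
p4 and p5 end up in different blocks, so they are distinguishable. For instance, the string 'b' is accepted from only p5.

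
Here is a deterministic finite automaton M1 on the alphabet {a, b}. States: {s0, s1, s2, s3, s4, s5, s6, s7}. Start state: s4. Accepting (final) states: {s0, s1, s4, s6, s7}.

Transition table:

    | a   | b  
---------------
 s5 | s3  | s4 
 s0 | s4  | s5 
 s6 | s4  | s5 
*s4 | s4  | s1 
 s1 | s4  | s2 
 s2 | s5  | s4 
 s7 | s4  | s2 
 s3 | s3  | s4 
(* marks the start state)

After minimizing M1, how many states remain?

3

Reachable states from the start: {s1,s2,s3,s4,s5}. Unreachable: {s0,s6,s7} — drop them.
P0 = {s1,s4} | {s2,s3,s5}.
On input b, block {s1,s4} splits into {s1} and {s4}.
No further refinement is possible. Final partition (3 blocks): {s1} | {s2,s3,s5} | {s4}.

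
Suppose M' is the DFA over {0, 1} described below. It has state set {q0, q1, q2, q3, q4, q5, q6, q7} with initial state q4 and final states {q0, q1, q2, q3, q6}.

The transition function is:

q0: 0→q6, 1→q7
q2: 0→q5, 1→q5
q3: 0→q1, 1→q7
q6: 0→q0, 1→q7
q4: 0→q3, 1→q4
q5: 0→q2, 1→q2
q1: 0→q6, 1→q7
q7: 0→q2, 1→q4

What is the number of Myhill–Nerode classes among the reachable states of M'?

All states are reachable from the start state.
Initial partition by acceptance: {q0,q1,q2,q3,q6} | {q4,q5,q7}.
Split {q0,q1,q2,q3,q6} by δ(·,0) → {q0,q1,q3,q6} and {q2}.
On input 0, block {q4,q5,q7} splits into {q5,q7} and {q4}.
Refine {q5,q7} on symbol 1: members go to different blocks, giving {q5} and {q7}.
No further refinement is possible. Final partition (5 blocks): {q0,q1,q3,q6} | {q5} | {q2} | {q4} | {q7}.

5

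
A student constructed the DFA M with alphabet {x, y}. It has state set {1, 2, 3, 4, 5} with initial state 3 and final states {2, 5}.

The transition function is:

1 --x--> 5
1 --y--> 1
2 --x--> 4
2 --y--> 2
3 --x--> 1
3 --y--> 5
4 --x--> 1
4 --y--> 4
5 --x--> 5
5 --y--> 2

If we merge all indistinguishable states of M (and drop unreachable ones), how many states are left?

All states are reachable from the start state.
P0 = {2,5} | {1,3,4}.
On input x, block {2,5} splits into {2} and {5}.
Split {1,3,4} by δ(·,x) → {3,4} and {1}.
On input y, block {3,4} splits into {3} and {4}.
Stable partition: {2} | {3} | {5} | {1} | {4} — 5 equivalence classes.

5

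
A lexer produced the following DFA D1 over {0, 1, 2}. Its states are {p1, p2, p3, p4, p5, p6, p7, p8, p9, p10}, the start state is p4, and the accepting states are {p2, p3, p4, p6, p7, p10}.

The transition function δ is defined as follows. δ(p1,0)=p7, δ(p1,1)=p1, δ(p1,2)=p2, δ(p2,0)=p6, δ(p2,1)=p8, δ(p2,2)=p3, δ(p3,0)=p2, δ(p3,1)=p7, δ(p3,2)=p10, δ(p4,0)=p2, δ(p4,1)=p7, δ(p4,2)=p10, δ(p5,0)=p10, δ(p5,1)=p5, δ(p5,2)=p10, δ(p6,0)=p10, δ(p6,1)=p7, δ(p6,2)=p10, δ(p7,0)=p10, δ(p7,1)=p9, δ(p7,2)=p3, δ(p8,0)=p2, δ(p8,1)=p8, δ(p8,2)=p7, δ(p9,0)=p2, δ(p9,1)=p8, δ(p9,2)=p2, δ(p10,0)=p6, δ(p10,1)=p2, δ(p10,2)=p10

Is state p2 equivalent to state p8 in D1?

No

First remove the unreachable states {p1,p5}; 8 states remain.
Initial partition by acceptance: {p2,p3,p4,p6,p7,p10} | {p8,p9}.
Refine {p2,p3,p4,p6,p7,p10} on symbol 1: members go to different blocks, giving {p3,p4,p6,p10} and {p2,p7}.
Split {p3,p4,p6,p10} by δ(·,0) → {p3,p4} and {p6,p10}.
Stable partition: {p3,p4} | {p8,p9} | {p2,p7} | {p6,p10} — 4 equivalence classes.
p2 and p8 end up in different blocks, so they are distinguishable. For instance, the string 'ε' is accepted from only p2.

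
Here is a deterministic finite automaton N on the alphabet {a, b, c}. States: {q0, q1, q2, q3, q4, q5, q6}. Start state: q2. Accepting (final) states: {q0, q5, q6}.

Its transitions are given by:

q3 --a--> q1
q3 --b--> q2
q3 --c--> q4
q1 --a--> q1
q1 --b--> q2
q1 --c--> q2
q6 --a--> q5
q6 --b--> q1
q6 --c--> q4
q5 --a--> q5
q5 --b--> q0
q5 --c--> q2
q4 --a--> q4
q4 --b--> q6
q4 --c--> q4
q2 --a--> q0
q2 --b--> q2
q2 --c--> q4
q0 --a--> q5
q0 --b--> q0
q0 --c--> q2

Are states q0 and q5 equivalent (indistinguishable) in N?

Reachable states from the start: {q0,q1,q2,q4,q5,q6}. Unreachable: {q3} — drop them.
P0 = {q0,q5,q6} | {q1,q2,q4}.
Refine {q0,q5,q6} on symbol b: members go to different blocks, giving {q0,q5} and {q6}.
On input a, block {q1,q2,q4} splits into {q1,q4} and {q2}.
Refine {q1,q4} on symbol b: members go to different blocks, giving {q1} and {q4}.
Stable partition: {q0,q5} | {q1} | {q6} | {q2} | {q4} — 5 equivalence classes.
q0 and q5 lie in the same block of the stable partition, so they are equivalent — no string distinguishes them.

Yes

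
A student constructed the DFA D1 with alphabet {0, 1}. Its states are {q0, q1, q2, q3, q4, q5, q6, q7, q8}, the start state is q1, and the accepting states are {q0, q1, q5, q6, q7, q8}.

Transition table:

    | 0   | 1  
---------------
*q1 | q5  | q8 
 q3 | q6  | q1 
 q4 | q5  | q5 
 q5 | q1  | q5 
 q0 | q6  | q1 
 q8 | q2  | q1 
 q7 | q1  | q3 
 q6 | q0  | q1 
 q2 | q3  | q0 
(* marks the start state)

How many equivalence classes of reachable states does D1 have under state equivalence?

States {q4,q7} cannot be reached from the start state, so discard them.
Start with accepting vs non-accepting: {q0,q1,q5,q6,q8} | {q2,q3}.
Refine {q0,q1,q5,q6,q8} on symbol 0: members go to different blocks, giving {q0,q1,q5,q6} and {q8}.
Split {q0,q1,q5,q6} by δ(·,1) → {q0,q5,q6} and {q1}.
On input 0, block {q0,q5,q6} splits into {q0,q6} and {q5}.
On input 0, block {q2,q3} splits into {q2} and {q3}.
The partition is now stable with 6 blocks: {q0,q6} | {q2} | {q8} | {q1} | {q5} | {q3}.

6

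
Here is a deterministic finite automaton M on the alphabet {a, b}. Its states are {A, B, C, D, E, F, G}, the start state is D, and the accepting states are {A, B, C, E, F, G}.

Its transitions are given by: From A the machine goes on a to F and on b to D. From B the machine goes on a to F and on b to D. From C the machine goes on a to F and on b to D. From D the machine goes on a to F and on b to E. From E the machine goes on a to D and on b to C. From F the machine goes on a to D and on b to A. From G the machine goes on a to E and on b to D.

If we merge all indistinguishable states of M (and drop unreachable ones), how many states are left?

3

Reachable states from the start: {A,C,D,E,F}. Unreachable: {B,G} — drop them.
Start with accepting vs non-accepting: {A,C,E,F} | {D}.
On input a, block {A,C,E,F} splits into {A,C} and {E,F}.
No further refinement is possible. Final partition (3 blocks): {A,C} | {D} | {E,F}.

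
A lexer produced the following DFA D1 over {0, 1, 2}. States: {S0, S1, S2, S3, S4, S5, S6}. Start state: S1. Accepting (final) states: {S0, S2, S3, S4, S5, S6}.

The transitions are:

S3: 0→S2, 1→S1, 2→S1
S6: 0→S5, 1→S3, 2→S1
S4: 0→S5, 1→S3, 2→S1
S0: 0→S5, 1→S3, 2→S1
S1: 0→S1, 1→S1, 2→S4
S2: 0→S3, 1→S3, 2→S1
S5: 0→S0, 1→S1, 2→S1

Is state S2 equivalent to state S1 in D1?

No

States {S6} cannot be reached from the start state, so discard them.
Initial partition by acceptance: {S0,S2,S3,S4,S5} | {S1}.
Refine {S0,S2,S3,S4,S5} on symbol 1: members go to different blocks, giving {S0,S2,S4} and {S3,S5}.
The partition is now stable with 3 blocks: {S0,S2,S4} | {S1} | {S3,S5}.
S2 and S1 end up in different blocks, so they are distinguishable. For instance, the string 'ε' is accepted from only S2.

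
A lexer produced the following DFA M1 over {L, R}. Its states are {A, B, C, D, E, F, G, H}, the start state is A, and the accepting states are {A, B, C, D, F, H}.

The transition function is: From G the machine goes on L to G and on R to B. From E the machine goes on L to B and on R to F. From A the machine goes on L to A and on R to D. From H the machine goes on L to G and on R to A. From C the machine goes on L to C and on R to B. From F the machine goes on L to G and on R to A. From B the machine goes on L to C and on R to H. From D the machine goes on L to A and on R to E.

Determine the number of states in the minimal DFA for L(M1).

Start with accepting vs non-accepting: {A,B,C,D,F,H} | {E,G}.
Split {A,B,C,D,F,H} by δ(·,L) → {A,B,C,D} and {F,H}.
Split {A,B,C,D} by δ(·,R) → {A,C} and {B} and {D}.
On input R, block {A,C} splits into {A} and {C}.
Refine {E,G} on symbol L: members go to different blocks, giving {E} and {G}.
No further refinement is possible. Final partition (7 blocks): {A} | {E} | {F,H} | {B} | {D} | {C} | {G}.

7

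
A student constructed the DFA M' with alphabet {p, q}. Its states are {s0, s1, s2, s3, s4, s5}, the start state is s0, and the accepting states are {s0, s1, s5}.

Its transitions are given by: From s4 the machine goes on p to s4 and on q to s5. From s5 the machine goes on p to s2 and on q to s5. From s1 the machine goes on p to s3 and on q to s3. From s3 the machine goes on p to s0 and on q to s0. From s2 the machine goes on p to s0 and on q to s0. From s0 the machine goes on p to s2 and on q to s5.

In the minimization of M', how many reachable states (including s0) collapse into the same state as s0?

2

States {s1,s3,s4} cannot be reached from the start state, so discard them.
P0 = {s0,s5} | {s2}.
No further refinement is possible. Final partition (2 blocks): {s0,s5} | {s2}.
The equivalence class containing s0 is {s0,s5}, of size 2.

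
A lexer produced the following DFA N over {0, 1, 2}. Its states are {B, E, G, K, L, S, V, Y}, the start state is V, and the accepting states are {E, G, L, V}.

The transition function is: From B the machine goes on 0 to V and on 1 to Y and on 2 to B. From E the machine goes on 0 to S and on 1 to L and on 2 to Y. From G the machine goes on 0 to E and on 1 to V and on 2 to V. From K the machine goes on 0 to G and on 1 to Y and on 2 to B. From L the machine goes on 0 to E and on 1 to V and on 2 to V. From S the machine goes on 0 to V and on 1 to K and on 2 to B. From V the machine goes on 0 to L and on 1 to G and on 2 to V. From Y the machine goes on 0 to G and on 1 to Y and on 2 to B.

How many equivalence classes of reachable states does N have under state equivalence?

5

P0 = {E,G,L,V} | {B,K,S,Y}.
Split {E,G,L,V} by δ(·,0) → {G,L,V} and {E}.
Split {G,L,V} by δ(·,0) → {G,L} and {V}.
Split {B,K,S,Y} by δ(·,0) → {B,S} and {K,Y}.
Stable partition: {G,L} | {B,S} | {E} | {V} | {K,Y} — 5 equivalence classes.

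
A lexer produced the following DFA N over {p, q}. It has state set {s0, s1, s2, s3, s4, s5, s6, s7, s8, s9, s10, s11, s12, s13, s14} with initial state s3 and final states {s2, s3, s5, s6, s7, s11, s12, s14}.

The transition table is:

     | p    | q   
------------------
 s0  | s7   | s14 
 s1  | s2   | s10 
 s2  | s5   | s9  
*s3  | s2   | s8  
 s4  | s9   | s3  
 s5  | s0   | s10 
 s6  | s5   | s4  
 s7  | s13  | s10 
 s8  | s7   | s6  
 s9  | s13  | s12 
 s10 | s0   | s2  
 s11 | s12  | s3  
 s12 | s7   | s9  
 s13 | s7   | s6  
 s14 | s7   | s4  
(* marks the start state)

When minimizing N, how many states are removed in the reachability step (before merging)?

2

Starting at s3 and following transitions, the reachable set is {s0, s2, s3, s4, s5, s6, s7, s8, s9, s10, s12, s13, s14}. That leaves s1, s11 unreachable — 2 in total.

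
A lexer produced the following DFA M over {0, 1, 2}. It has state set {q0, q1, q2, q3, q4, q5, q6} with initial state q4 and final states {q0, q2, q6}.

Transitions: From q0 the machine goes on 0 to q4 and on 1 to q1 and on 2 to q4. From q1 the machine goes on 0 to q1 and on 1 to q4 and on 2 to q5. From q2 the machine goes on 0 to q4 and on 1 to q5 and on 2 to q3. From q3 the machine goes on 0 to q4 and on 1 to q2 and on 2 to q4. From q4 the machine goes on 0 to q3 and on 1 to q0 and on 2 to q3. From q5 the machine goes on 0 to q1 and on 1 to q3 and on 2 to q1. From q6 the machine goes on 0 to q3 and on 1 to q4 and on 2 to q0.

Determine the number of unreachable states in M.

1

Starting at q4 and following transitions, the reachable set is {q0, q1, q2, q3, q4, q5}. That leaves q6 unreachable — 1 in total.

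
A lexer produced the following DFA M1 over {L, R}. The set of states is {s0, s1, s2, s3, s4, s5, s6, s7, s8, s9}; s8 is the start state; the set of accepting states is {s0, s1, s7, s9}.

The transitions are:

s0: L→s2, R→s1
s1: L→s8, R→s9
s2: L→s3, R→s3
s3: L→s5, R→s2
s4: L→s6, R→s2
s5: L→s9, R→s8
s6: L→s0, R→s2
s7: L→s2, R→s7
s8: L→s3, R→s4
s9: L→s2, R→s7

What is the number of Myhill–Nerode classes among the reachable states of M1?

All states are reachable from the start state.
Start with accepting vs non-accepting: {s0,s1,s7,s9} | {s2,s3,s4,s5,s6,s8}.
On input L, block {s2,s3,s4,s5,s6,s8} splits into {s2,s3,s4,s8} and {s5,s6}.
On input L, block {s2,s3,s4,s8} splits into {s2,s8} and {s3,s4}.
The partition is now stable with 4 blocks: {s0,s1,s7,s9} | {s2,s8} | {s5,s6} | {s3,s4}.

4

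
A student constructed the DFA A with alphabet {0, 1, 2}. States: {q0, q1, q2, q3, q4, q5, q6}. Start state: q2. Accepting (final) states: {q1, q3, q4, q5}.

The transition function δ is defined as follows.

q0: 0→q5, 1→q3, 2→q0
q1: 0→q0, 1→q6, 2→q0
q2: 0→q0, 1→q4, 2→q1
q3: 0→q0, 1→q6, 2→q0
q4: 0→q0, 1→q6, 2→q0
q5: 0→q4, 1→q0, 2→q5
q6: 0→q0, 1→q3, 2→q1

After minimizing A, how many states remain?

P0 = {q1,q3,q4,q5} | {q0,q2,q6}.
On input 0, block {q1,q3,q4,q5} splits into {q1,q3,q4} and {q5}.
Refine {q0,q2,q6} on symbol 0: members go to different blocks, giving {q2,q6} and {q0}.
No further refinement is possible. Final partition (4 blocks): {q1,q3,q4} | {q2,q6} | {q5} | {q0}.

4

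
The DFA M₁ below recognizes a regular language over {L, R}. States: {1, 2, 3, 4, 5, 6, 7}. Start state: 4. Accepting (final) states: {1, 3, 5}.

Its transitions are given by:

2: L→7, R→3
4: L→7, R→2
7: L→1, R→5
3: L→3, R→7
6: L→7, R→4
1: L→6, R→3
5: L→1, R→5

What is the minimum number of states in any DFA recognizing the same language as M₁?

7

Start with accepting vs non-accepting: {1,3,5} | {2,4,6,7}.
Split {1,3,5} by δ(·,L) → {3,5} and {1}.
Split {3,5} by δ(·,L) → {3} and {5}.
Split {2,4,6,7} by δ(·,L) → {2,4,6} and {7}.
On input R, block {2,4,6} splits into {4,6} and {2}.
On input R, block {4,6} splits into {4} and {6}.
No further refinement is possible. Final partition (7 blocks): {3} | {4} | {1} | {5} | {7} | {2} | {6}.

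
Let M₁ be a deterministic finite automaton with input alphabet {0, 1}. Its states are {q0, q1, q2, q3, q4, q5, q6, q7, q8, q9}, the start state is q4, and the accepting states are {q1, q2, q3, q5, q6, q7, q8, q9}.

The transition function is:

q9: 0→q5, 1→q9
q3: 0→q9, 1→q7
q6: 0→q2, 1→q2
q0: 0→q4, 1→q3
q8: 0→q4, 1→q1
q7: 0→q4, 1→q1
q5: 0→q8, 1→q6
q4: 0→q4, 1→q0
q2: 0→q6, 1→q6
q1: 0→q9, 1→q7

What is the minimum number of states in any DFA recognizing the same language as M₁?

Every state is reachable, so we keep all 10.
P0 = {q1,q2,q3,q5,q6,q7,q8,q9} | {q0,q4}.
Refine {q1,q2,q3,q5,q6,q7,q8,q9} on symbol 0: members go to different blocks, giving {q1,q2,q3,q5,q6,q9} and {q7,q8}.
On input 0, block {q1,q2,q3,q5,q6,q9} splits into {q1,q2,q3,q6,q9} and {q5}.
On input 0, block {q1,q2,q3,q6,q9} splits into {q1,q2,q3,q6} and {q9}.
On input 0, block {q1,q2,q3,q6} splits into {q1,q3} and {q2,q6}.
Refine {q0,q4} on symbol 1: members go to different blocks, giving {q0} and {q4}.
No further refinement is possible. Final partition (7 blocks): {q1,q3} | {q0} | {q7,q8} | {q5} | {q9} | {q2,q6} | {q4}.

7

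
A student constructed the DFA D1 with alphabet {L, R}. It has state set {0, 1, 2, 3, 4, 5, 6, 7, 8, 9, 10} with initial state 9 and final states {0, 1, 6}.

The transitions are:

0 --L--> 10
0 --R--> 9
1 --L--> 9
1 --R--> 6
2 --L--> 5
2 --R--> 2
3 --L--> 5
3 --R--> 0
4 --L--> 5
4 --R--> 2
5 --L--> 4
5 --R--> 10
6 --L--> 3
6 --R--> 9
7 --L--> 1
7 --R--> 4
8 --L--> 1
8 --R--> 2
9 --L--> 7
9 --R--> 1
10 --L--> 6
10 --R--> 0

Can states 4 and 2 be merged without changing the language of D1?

Yes

Reachable states from the start: {0,1,2,3,4,5,6,7,9,10}. Unreachable: {8} — drop them.
Start with accepting vs non-accepting: {0,1,6} | {2,3,4,5,7,9,10}.
Refine {0,1,6} on symbol R: members go to different blocks, giving {0,6} and {1}.
On input L, block {2,3,4,5,7,9,10} splits into {2,3,4,5,9} and {7} and {10}.
On input L, block {0,6} splits into {0} and {6}.
On input L, block {2,3,4,5,9} splits into {2,3,4,5} and {9}.
Split {2,3,4,5} by δ(·,R) → {2,4} and {3} and {5}.
The partition is now stable with 9 blocks: {0} | {2,4} | {1} | {7} | {10} | {6} | {9} | {3} | {5}.
4 and 2 lie in the same block of the stable partition, so they are equivalent — no string distinguishes them.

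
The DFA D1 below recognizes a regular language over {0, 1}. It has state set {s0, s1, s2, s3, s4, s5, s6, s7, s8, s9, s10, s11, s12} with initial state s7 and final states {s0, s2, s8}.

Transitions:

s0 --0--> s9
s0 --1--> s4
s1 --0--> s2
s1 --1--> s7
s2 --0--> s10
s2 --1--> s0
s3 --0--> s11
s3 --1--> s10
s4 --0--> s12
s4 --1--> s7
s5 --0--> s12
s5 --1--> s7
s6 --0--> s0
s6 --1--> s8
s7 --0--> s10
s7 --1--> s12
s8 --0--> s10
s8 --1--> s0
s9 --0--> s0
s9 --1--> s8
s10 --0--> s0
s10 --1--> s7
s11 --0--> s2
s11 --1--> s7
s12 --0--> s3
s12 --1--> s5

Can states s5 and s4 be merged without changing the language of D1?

Reachable states from the start: {s0,s2,s3,s4,s5,s7,s8,s9,s10,s11,s12}. Unreachable: {s1,s6} — drop them.
Start with accepting vs non-accepting: {s0,s2,s8} | {s3,s4,s5,s7,s9,s10,s11,s12}.
Refine {s0,s2,s8} on symbol 1: members go to different blocks, giving {s2,s8} and {s0}.
On input 0, block {s3,s4,s5,s7,s9,s10,s11,s12} splits into {s3,s4,s5,s7,s12} and {s9,s10} and {s11}.
Split {s3,s4,s5,s7,s12} by δ(·,0) → {s4,s5,s12} and {s3} and {s7}.
Split {s4,s5,s12} by δ(·,0) → {s4,s5} and {s12}.
Refine {s9,s10} on symbol 1: members go to different blocks, giving {s9} and {s10}.
Stable partition: {s2,s8} | {s4,s5} | {s0} | {s9} | {s11} | {s3} | {s7} | {s12} | {s10} — 9 equivalence classes.
s5 and s4 lie in the same block of the stable partition, so they are equivalent — no string distinguishes them.

Yes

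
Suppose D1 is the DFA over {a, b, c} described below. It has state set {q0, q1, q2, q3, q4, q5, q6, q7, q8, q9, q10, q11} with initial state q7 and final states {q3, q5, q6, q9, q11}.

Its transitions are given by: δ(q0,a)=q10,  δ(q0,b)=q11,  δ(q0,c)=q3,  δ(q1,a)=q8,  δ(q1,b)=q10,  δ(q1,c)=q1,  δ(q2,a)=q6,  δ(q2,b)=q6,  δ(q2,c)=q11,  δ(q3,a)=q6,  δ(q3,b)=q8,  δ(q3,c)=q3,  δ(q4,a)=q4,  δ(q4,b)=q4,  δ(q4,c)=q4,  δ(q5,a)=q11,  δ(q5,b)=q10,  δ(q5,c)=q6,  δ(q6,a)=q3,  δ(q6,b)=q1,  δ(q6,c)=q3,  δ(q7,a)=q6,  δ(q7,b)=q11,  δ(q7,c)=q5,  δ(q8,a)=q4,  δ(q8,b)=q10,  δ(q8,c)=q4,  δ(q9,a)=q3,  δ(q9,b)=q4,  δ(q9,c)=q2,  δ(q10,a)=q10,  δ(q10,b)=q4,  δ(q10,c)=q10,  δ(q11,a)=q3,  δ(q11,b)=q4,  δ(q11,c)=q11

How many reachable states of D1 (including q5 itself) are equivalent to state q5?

States {q0,q2,q9} cannot be reached from the start state, so discard them.
Initial partition by acceptance: {q3,q5,q6,q11} | {q1,q4,q7,q8,q10}.
Refine {q1,q4,q7,q8,q10} on symbol a: members go to different blocks, giving {q1,q4,q8,q10} and {q7}.
Stable partition: {q3,q5,q6,q11} | {q1,q4,q8,q10} | {q7} — 3 equivalence classes.
The equivalence class containing q5 is {q3,q5,q6,q11}, of size 4.

4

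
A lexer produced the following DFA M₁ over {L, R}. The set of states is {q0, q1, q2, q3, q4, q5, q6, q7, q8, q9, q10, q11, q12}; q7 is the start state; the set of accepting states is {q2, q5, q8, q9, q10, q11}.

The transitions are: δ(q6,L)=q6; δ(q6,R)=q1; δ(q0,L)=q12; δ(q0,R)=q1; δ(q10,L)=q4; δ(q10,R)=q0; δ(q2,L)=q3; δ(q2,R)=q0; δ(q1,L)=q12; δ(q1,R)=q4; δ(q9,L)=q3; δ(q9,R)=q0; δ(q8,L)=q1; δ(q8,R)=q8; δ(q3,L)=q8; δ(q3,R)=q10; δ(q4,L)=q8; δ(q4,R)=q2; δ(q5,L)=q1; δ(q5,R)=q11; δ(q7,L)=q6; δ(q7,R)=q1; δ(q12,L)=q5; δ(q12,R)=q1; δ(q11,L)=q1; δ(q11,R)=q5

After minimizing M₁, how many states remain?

7

Reachable states from the start: {q0,q1,q2,q3,q4,q5,q6,q7,q8,q10,q11,q12}. Unreachable: {q9} — drop them.
Start with accepting vs non-accepting: {q2,q5,q8,q10,q11} | {q0,q1,q3,q4,q6,q7,q12}.
Refine {q2,q5,q8,q10,q11} on symbol R: members go to different blocks, giving {q5,q8,q11} and {q2,q10}.
Refine {q0,q1,q3,q4,q6,q7,q12} on symbol L: members go to different blocks, giving {q0,q1,q6,q7} and {q3,q4,q12}.
On input L, block {q0,q1,q6,q7} splits into {q0,q1} and {q6,q7}.
Refine {q0,q1} on symbol R: members go to different blocks, giving {q0} and {q1}.
Split {q3,q4,q12} by δ(·,R) → {q3,q4} and {q12}.
The partition is now stable with 7 blocks: {q5,q8,q11} | {q0} | {q2,q10} | {q3,q4} | {q6,q7} | {q1} | {q12}.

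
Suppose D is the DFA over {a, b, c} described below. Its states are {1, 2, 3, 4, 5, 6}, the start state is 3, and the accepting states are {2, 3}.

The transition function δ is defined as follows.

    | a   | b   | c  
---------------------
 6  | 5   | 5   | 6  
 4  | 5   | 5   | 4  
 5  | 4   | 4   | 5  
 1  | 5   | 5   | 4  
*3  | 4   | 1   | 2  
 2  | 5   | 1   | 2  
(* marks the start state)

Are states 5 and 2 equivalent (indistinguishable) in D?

No

First remove the unreachable states {6}; 5 states remain.
Initial partition by acceptance: {2,3} | {1,4,5}.
Stable partition: {2,3} | {1,4,5} — 2 equivalence classes.
5 and 2 end up in different blocks, so they are distinguishable. For instance, the string 'ε' is accepted from only 2.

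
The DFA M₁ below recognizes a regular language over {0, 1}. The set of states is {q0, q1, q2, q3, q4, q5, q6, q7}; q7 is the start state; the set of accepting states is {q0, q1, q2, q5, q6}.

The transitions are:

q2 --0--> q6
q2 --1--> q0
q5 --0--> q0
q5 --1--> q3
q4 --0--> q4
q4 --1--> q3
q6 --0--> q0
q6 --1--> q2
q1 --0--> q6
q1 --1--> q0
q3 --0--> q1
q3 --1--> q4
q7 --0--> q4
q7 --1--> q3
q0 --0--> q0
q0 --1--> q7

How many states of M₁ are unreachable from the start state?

BFS from q7 reaches {q0, q1, q2, q3, q4, q6, q7}; the 1 state(s) q5 are never visited.

1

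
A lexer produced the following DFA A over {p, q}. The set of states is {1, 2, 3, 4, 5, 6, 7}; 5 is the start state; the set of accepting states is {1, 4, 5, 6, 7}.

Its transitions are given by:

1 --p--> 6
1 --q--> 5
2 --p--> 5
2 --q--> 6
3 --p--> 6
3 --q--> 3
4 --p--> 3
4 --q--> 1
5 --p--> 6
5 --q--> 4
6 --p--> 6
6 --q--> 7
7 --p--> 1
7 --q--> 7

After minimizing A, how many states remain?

6

Reachable states from the start: {1,3,4,5,6,7}. Unreachable: {2} — drop them.
Initial partition by acceptance: {1,4,5,6,7} | {3}.
On input p, block {1,4,5,6,7} splits into {1,5,6,7} and {4}.
Split {1,5,6,7} by δ(·,q) → {1,6,7} and {5}.
Split {1,6,7} by δ(·,q) → {6,7} and {1}.
Split {6,7} by δ(·,p) → {6} and {7}.
The partition is now stable with 6 blocks: {6} | {3} | {4} | {5} | {1} | {7}.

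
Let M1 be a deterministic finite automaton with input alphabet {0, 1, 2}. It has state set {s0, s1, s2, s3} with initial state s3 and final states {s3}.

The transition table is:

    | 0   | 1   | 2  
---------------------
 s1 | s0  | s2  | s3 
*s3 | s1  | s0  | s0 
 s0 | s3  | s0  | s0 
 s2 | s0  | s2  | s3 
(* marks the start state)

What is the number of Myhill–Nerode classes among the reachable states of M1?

3

Initial partition by acceptance: {s3} | {s0,s1,s2}.
Refine {s0,s1,s2} on symbol 0: members go to different blocks, giving {s1,s2} and {s0}.
No further refinement is possible. Final partition (3 blocks): {s3} | {s1,s2} | {s0}.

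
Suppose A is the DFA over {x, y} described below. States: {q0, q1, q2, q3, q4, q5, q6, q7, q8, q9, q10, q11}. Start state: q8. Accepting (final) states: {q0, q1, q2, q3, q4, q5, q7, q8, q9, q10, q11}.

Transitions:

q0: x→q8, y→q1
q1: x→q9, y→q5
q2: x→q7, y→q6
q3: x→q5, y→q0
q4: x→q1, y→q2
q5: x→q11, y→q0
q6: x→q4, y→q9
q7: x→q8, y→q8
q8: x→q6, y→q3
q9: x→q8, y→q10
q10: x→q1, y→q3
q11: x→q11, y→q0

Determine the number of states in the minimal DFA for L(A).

10

Every state is reachable, so we keep all 12.
P0 = {q0,q1,q2,q3,q4,q5,q7,q8,q9,q10,q11} | {q6}.
Refine {q0,q1,q2,q3,q4,q5,q7,q8,q9,q10,q11} on symbol x: members go to different blocks, giving {q0,q1,q2,q3,q4,q5,q7,q9,q10,q11} and {q8}.
On input x, block {q0,q1,q2,q3,q4,q5,q7,q9,q10,q11} splits into {q1,q2,q3,q4,q5,q10,q11} and {q0,q7,q9}.
Split {q1,q2,q3,q4,q5,q10,q11} by δ(·,x) → {q3,q4,q5,q10,q11} and {q1,q2}.
On input x, block {q3,q4,q5,q10,q11} splits into {q3,q5,q11} and {q4,q10}.
On input y, block {q0,q7,q9} splits into {q0} and {q7} and {q9}.
Refine {q1,q2} on symbol x: members go to different blocks, giving {q1} and {q2}.
Split {q4,q10} by δ(·,y) → {q4} and {q10}.
The partition is now stable with 10 blocks: {q3,q5,q11} | {q6} | {q8} | {q0} | {q1} | {q4} | {q7} | {q9} | {q2} | {q10}.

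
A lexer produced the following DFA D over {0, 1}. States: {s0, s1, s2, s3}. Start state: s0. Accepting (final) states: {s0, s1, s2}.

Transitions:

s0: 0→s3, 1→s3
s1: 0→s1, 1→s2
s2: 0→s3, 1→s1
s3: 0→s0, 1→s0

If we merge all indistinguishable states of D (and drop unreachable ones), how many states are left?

2

First remove the unreachable states {s1,s2}; 2 states remain.
Initial partition by acceptance: {s0} | {s3}.
The partition is now stable with 2 blocks: {s0} | {s3}.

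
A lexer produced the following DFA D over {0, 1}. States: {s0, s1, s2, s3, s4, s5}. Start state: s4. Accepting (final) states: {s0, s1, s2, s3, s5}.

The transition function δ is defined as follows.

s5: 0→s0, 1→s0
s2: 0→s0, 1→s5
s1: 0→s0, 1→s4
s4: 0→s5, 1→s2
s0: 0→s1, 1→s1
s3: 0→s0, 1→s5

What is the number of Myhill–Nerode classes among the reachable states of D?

5

First remove the unreachable states {s3}; 5 states remain.
Initial partition by acceptance: {s0,s1,s2,s5} | {s4}.
Refine {s0,s1,s2,s5} on symbol 1: members go to different blocks, giving {s0,s2,s5} and {s1}.
Split {s0,s2,s5} by δ(·,0) → {s2,s5} and {s0}.
On input 1, block {s2,s5} splits into {s2} and {s5}.
The partition is now stable with 5 blocks: {s2} | {s4} | {s1} | {s0} | {s5}.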